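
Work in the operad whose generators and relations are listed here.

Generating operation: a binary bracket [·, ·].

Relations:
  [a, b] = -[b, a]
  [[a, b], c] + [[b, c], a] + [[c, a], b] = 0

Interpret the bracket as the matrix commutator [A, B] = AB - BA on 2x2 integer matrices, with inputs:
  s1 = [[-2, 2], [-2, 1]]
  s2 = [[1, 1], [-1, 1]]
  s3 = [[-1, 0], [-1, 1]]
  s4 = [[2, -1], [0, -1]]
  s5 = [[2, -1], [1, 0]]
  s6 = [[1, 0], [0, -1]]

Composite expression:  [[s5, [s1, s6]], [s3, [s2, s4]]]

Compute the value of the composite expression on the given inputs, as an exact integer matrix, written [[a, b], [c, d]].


[s1, s6] = [[0, -4], [-4, 0]]
[s5, [s1, s6]] = [[8, -8], [8, -8]]
[s2, s4] = [[-1, -3], [-3, 1]]
[s3, [s2, s4]] = [[-3, 6], [-4, 3]]
[[s5, [s1, s6]], [s3, [s2, s4]]] = [[-16, 48], [16, 16]]

[[-16, 48], [16, 16]]


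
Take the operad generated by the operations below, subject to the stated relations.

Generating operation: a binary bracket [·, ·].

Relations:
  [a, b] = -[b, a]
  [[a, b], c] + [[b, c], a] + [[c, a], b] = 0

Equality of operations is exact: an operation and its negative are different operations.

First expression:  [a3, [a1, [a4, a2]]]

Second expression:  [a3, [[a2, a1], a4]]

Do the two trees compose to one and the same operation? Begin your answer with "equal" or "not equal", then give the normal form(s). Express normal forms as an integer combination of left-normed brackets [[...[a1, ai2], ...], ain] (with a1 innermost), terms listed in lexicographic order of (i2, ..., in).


not equal; first: [[[a1, a2], a4], a3] - [[[a1, a4], a2], a3]; second: [[[a1, a2], a4], a3]

The first expression, normalized: [[[a1, a2], a4], a3] - [[[a1, a4], a2], a3]
The second expression, normalized: [[[a1, a2], a4], a3]
Distinct normal forms: not equal.


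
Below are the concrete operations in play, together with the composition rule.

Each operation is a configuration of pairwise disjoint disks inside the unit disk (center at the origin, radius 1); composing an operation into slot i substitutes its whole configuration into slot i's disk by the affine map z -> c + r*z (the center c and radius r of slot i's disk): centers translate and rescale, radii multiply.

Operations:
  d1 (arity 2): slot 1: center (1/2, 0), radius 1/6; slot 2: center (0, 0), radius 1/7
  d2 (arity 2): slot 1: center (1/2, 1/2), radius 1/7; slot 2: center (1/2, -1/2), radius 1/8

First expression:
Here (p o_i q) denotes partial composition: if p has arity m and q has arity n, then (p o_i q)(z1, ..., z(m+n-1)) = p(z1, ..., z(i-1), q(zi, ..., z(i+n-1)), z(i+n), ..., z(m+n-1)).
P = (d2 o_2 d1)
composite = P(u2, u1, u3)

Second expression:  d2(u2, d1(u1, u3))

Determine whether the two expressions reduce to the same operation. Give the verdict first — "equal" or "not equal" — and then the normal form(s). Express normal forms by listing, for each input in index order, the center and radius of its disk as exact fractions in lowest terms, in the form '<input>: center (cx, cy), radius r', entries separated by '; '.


equal; the common form is u1: center (9/16, -1/2), radius 1/48; u2: center (1/2, 1/2), radius 1/7; u3: center (1/2, -1/2), radius 1/56

The first expression, normalized: u1: center (9/16, -1/2), radius 1/48; u2: center (1/2, 1/2), radius 1/7; u3: center (1/2, -1/2), radius 1/56
The second expression, normalized: u1: center (9/16, -1/2), radius 1/48; u2: center (1/2, 1/2), radius 1/7; u3: center (1/2, -1/2), radius 1/56
Both agree, so they are equal.


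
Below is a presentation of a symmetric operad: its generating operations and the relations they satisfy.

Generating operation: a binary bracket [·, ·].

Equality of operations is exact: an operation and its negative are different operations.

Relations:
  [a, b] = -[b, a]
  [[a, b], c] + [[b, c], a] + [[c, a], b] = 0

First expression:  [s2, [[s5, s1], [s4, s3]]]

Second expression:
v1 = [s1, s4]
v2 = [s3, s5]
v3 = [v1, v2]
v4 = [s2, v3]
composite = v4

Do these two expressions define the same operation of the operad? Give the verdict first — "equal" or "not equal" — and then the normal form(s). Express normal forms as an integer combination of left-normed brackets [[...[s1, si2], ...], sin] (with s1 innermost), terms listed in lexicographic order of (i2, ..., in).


not equal: they reduce to -[[[[s1, s5], s3], s4], s2] + [[[[s1, s5], s4], s3], s2] and -[[[[s1, s4], s3], s5], s2] + [[[[s1, s4], s5], s3], s2]

Reducing the first expression gives -[[[[s1, s5], s3], s4], s2] + [[[[s1, s5], s4], s3], s2]
Reducing the second expression gives -[[[[s1, s4], s3], s5], s2] + [[[[s1, s4], s5], s3], s2]
No match — not equal.


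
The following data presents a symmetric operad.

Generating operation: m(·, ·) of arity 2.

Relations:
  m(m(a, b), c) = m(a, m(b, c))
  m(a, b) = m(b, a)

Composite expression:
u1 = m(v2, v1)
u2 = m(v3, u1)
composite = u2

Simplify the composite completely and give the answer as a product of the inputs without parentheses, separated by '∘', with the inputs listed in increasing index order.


Both nesting and order wash out for m; what remains is which v's occur.
m(v2, v1) collapses to v2 ∘ v1
m(v3, m(v2, v1)) collapses to v3 ∘ v2 ∘ v1
the factors in increasing index order: v1 ∘ v2 ∘ v3

v1 ∘ v2 ∘ v3


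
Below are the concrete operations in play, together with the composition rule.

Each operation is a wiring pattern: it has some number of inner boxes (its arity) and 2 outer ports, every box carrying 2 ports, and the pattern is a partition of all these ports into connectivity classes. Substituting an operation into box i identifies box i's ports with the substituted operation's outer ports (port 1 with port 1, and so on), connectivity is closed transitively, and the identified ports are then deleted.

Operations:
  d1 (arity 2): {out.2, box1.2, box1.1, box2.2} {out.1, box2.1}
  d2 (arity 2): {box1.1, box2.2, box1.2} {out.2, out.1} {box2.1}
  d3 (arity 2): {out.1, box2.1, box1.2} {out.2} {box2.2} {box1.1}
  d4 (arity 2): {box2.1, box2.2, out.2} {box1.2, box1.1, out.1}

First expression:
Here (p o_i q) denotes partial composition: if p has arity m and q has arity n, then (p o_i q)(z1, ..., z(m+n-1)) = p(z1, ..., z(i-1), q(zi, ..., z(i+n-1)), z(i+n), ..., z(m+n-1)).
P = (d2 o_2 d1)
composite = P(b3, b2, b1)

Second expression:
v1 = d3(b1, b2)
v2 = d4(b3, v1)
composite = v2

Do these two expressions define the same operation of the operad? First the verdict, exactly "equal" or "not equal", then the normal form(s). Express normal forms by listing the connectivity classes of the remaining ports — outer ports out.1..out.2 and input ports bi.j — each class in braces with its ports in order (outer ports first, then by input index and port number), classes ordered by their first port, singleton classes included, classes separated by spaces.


not equal: they reduce to {out.1, out.2} {b1.1} {b1.2, b2.1, b2.2, b3.1, b3.2} and {out.1, b3.1, b3.2} {out.2, b1.2, b2.1} {b1.1} {b2.2}

The first composite normalizes to {out.1, out.2} {b1.1} {b1.2, b2.1, b2.2, b3.1, b3.2}
The second composite normalizes to {out.1, b3.1, b3.2} {out.2, b1.2, b2.1} {b1.1} {b2.2}
Distinct normal forms: not equal.


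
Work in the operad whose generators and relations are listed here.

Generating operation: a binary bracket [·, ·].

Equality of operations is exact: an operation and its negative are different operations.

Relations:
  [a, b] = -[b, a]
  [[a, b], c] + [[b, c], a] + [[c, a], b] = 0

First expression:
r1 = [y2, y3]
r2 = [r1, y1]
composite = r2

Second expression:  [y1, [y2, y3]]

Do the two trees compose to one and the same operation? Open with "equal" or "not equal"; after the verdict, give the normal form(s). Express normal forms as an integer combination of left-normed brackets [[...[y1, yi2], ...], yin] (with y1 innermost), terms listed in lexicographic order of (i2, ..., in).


Normal form of the first expression: -[[y1, y2], y3] + [[y1, y3], y2]
Normal form of the second expression: [[y1, y2], y3] - [[y1, y3], y2]
The forms do not match — not equal.

not equal; the first gives -[[y1, y2], y3] + [[y1, y3], y2] and the second [[y1, y2], y3] - [[y1, y3], y2]


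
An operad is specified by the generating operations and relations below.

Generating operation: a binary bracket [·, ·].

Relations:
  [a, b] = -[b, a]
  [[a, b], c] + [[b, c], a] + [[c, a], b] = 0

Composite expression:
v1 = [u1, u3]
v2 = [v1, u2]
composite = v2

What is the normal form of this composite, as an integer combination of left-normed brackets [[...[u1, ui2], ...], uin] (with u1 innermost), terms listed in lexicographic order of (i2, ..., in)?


Expand each bracket as ab - ba; the u1-initial words give the coefficients.
Composite bracket: [[u1, u3], u2]
The bracket unfolds into 4 signed words via [a, b] = ab - ba (2^2 = 4).
The u1-initial words carry the normal form:
  the word u1u3u2 carries sign +1 and contributes +[[u1, u3], u2]

[[u1, u3], u2]


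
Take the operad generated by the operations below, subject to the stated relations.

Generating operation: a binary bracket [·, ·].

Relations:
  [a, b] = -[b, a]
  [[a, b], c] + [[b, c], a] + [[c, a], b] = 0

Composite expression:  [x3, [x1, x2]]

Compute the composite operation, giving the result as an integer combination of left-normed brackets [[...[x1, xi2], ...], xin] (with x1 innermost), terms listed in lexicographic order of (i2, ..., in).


-[[x1, x2], x3]

Antisymmetry and Jacobi reduce to x1-anchored left-normed brackets.
Composite bracket: [x3, [x1, x2]]
Full expansion: 4 signed words from ab - ba (2^2 = 4).
The x1-initial words carry the normal form:
  sign of x1x2x3 is -1, so it contributes -[[x1, x2], x3]


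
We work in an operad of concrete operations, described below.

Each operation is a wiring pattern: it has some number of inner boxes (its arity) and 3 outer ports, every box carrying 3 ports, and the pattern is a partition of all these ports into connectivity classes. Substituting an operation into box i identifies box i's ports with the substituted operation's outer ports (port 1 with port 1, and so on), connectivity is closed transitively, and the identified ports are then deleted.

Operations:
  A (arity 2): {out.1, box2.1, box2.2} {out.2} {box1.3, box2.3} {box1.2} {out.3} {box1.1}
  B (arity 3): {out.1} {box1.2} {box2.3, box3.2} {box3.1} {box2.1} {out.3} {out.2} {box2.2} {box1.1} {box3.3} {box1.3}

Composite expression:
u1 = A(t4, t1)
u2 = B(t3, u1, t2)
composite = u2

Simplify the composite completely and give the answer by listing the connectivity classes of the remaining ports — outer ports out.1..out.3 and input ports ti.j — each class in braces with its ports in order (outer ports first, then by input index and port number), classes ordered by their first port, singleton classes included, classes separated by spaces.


Substituting into B glues patterns; closure does the rest.
the subtree at A composes to {out.1, t1.1, t1.2} {out.2} {out.3} {t1.3, t4.3} {t4.1} {t4.2} on (t4, t1); out.j = own outer ports
the subtree at B composes to {out.1} {out.2} {out.3} {t1.1, t1.2} {t1.3, t4.3} {t2.1} {t2.2} {t2.3} {t3.1} {t3.2} {t3.3} {t4.1} {t4.2} on (t3, t4, t1, t2); out.j = own outer ports

{out.1} {out.2} {out.3} {t1.1, t1.2} {t1.3, t4.3} {t2.1} {t2.2} {t2.3} {t3.1} {t3.2} {t3.3} {t4.1} {t4.2}


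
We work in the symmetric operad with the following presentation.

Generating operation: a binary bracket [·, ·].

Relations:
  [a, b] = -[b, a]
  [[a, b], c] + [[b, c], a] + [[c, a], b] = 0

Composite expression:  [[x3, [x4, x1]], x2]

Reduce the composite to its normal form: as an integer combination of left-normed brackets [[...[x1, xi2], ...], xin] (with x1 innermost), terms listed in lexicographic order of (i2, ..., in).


Skip Jacobi rewriting: expand, keep x1-initial words, read off terms.
Composite bracket: [[x3, [x4, x1]], x2]
Under [a, b] = ab - ba we get 8 signed associative words (2^3 = 8).
Only words starting with x1 matter:
  word x1x4x3x2 has sign +1, contributing +[[[x1, x4], x3], x2]

[[[x1, x4], x3], x2]


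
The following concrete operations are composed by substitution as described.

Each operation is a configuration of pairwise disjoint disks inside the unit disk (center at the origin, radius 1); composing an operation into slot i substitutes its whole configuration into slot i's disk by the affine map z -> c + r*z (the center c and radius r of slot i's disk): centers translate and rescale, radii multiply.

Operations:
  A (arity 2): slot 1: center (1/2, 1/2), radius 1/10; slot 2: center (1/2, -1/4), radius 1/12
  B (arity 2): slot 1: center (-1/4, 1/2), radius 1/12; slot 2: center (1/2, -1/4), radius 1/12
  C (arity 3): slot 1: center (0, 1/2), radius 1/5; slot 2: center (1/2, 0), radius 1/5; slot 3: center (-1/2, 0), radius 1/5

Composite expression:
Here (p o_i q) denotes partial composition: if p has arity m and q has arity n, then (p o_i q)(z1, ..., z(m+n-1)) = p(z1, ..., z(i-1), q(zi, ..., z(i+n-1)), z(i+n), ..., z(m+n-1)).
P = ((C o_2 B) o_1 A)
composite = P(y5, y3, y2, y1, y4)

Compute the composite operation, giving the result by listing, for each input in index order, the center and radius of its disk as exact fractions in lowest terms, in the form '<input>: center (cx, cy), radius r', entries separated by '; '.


Only the slot chain above each y matters under C; compose those maps.
y5 passes through 2 substitutions, ending at center (1/10, 3/5), radius 1/50
y3 passes through 2 substitutions, ending at center (1/10, 9/20), radius 1/60
y2 passes through 2 substitutions, ending at center (9/20, 1/10), radius 1/60
y1 passes through 2 substitutions, ending at center (3/5, -1/20), radius 1/60
y4 passes through 1 substitution, ending at center (-1/2, 0), radius 1/5

y1: center (3/5, -1/20), radius 1/60; y2: center (9/20, 1/10), radius 1/60; y3: center (1/10, 9/20), radius 1/60; y4: center (-1/2, 0), radius 1/5; y5: center (1/10, 3/5), radius 1/50


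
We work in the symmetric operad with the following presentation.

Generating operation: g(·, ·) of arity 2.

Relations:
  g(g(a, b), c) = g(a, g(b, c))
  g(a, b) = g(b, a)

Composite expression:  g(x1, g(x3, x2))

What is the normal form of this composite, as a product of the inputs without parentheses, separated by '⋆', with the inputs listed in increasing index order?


x1 ⋆ x2 ⋆ x3

Both nesting and order wash out for g; what remains is which x's occur.
g(x3, x2) flattens to x3 ⋆ x2
g(x1, g(x3, x2)) flattens to x1 ⋆ x3 ⋆ x2
putting the inputs in ascending order: x1 ⋆ x2 ⋆ x3


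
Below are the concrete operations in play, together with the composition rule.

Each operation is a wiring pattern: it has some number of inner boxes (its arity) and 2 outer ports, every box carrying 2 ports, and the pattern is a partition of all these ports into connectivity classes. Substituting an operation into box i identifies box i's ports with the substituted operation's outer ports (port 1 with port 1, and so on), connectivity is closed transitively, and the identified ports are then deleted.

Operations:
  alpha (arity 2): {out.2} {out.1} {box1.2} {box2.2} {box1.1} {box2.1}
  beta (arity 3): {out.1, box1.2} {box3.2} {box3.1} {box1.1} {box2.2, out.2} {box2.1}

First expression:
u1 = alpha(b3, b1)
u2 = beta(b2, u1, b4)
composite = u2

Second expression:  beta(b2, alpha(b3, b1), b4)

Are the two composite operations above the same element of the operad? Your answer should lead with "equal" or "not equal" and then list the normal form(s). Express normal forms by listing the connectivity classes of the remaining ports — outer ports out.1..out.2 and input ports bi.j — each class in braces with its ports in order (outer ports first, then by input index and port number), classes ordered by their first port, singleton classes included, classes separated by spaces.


Reducing the first expression gives {out.1, b2.2} {out.2} {b1.1} {b1.2} {b2.1} {b3.1} {b3.2} {b4.1} {b4.2}
Reducing the second expression gives {out.1, b2.2} {out.2} {b1.1} {b1.2} {b2.1} {b3.1} {b3.2} {b4.1} {b4.2}
Both agree, so they are equal.

equal; the common form is {out.1, b2.2} {out.2} {b1.1} {b1.2} {b2.1} {b3.1} {b3.2} {b4.1} {b4.2}


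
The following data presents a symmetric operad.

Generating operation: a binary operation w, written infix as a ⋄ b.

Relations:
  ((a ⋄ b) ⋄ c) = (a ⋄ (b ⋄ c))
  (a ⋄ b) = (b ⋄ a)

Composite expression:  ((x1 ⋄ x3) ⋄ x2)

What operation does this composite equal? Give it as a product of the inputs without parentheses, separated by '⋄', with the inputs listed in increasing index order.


x1 ⋄ x2 ⋄ x3


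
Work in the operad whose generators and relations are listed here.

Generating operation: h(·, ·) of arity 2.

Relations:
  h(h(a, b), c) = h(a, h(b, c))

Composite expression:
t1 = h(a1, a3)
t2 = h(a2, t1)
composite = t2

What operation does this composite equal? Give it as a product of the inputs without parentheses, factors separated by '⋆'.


Under associativity of h, the answer is the a's in reading order.
h(a1, a3) reduces to a1 ⋆ a3
h(a2, h(a1, a3)) reduces to a2 ⋆ a1 ⋆ a3

a2 ⋆ a1 ⋆ a3


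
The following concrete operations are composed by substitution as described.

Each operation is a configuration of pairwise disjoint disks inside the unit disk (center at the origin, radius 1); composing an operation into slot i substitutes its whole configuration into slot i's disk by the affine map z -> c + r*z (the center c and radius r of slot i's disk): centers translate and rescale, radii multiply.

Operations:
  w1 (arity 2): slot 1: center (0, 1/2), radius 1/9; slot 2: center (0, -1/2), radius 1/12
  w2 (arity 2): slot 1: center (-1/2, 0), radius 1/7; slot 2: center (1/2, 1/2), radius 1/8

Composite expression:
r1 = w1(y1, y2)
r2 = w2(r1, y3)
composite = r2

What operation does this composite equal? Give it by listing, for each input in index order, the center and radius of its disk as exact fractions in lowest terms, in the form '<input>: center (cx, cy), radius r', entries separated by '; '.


Below w2, radii multiply path by path; the y-disk centers shift.
y1 passes through 2 substitutions, ending at center (-1/2, 1/14), radius 1/63
y2 passes through 2 substitutions, ending at center (-1/2, -1/14), radius 1/84
y3 passes through 1 substitution, ending at center (1/2, 1/2), radius 1/8

y1: center (-1/2, 1/14), radius 1/63; y2: center (-1/2, -1/14), radius 1/84; y3: center (1/2, 1/2), radius 1/8


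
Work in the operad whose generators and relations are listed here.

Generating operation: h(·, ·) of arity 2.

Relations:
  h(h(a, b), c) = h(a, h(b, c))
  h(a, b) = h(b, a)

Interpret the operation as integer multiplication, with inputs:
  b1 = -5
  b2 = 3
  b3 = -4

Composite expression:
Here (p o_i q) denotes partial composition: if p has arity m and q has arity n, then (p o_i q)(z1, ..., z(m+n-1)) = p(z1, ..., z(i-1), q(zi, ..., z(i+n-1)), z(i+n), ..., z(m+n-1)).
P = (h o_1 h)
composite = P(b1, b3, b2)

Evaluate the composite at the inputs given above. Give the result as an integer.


h(b1, b3) = 20
h(h(b1, b3), b2) = 60

60


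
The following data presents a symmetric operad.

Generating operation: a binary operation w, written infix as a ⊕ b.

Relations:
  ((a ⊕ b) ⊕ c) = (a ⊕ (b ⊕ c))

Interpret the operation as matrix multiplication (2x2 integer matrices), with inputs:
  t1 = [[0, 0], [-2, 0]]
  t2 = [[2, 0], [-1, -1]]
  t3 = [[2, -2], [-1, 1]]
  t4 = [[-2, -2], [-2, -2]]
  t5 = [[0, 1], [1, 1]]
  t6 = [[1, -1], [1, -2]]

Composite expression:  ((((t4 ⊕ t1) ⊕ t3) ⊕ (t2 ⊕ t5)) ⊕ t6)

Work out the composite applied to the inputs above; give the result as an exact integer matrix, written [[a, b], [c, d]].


[[40, -72], [40, -72]]

(t4 ⊕ t1) = [[4, 0], [4, 0]]
((t4 ⊕ t1) ⊕ t3) = [[8, -8], [8, -8]]
(t2 ⊕ t5) = [[0, 2], [-1, -2]]
(((t4 ⊕ t1) ⊕ t3) ⊕ (t2 ⊕ t5)) = [[8, 32], [8, 32]]
((((t4 ⊕ t1) ⊕ t3) ⊕ (t2 ⊕ t5)) ⊕ t6) = [[40, -72], [40, -72]]


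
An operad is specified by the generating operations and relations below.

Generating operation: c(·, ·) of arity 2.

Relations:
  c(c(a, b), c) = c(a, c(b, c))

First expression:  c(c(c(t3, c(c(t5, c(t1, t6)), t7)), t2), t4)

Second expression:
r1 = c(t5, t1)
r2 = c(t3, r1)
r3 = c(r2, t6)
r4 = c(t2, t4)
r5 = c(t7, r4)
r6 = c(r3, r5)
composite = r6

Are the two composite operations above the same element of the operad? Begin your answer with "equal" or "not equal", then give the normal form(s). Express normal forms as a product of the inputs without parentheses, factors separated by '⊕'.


equal; the common form is t3 ⊕ t5 ⊕ t1 ⊕ t6 ⊕ t7 ⊕ t2 ⊕ t4

The first expression reduces to t3 ⊕ t5 ⊕ t1 ⊕ t6 ⊕ t7 ⊕ t2 ⊕ t4
The second expression reduces to t3 ⊕ t5 ⊕ t1 ⊕ t6 ⊕ t7 ⊕ t2 ⊕ t4
The normal forms match — equal.


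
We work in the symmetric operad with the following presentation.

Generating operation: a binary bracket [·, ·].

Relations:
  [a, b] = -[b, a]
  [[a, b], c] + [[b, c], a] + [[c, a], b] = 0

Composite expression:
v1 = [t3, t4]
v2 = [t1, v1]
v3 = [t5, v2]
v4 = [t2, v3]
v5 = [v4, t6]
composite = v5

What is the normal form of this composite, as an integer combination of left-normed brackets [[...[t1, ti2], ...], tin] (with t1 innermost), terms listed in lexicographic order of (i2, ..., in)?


[[[[[t1, t3], t4], t5], t2], t6] - [[[[[t1, t4], t3], t5], t2], t6]

A multilinear Lie element is pinned by t1-initial words (t1 innermost).
Composite bracket: [[t2, [t5, [t1, [t3, t4]]]], t6]
Each bracket splits as ab - ba, giving 32 signed words (2^5 = 32).
The t1-initial words carry the normal form:
  t1t3t4t5t2t6 appears with sign +1, giving the term +[[[[[t1, t3], t4], t5], t2], t6]
  t1t4t3t5t2t6 appears with sign -1, giving the term -[[[[[t1, t4], t3], t5], t2], t6]


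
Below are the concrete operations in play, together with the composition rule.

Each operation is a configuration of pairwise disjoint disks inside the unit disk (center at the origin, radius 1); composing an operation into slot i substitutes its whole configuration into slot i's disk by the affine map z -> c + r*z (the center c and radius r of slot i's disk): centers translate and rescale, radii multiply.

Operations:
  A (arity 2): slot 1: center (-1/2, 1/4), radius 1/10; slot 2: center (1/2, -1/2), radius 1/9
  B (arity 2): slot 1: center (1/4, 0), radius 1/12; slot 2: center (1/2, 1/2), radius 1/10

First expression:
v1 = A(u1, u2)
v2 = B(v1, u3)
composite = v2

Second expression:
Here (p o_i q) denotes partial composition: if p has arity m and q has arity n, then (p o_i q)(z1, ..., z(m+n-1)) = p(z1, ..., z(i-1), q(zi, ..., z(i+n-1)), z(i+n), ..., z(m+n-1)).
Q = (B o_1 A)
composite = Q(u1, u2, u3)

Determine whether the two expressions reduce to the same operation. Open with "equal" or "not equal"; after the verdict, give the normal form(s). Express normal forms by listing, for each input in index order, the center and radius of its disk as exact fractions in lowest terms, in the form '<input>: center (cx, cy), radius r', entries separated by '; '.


In normal form, the first expression is u1: center (5/24, 1/48), radius 1/120; u2: center (7/24, -1/24), radius 1/108; u3: center (1/2, 1/2), radius 1/10
In normal form, the second expression is u1: center (5/24, 1/48), radius 1/120; u2: center (7/24, -1/24), radius 1/108; u3: center (1/2, 1/2), radius 1/10
The forms coincide; equal.

equal: each reduces to u1: center (5/24, 1/48), radius 1/120; u2: center (7/24, -1/24), radius 1/108; u3: center (1/2, 1/2), radius 1/10


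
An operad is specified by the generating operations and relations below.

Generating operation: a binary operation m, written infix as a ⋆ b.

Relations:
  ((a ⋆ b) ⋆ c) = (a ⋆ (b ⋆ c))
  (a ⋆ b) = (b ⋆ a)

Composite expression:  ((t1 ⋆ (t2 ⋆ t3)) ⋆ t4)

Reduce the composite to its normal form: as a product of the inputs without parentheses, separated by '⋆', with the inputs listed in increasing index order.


t1 ⋆ t2 ⋆ t3 ⋆ t4

Reordering under m is free, so list the t-inputs canonically.
(t2 ⋆ t3) linearizes to t2 ⋆ t3
(t1 ⋆ (t2 ⋆ t3)) linearizes to t1 ⋆ t2 ⋆ t3
((t1 ⋆ (t2 ⋆ t3)) ⋆ t4) linearizes to t1 ⋆ t2 ⋆ t3 ⋆ t4
putting the inputs in ascending order: t1 ⋆ t2 ⋆ t3 ⋆ t4


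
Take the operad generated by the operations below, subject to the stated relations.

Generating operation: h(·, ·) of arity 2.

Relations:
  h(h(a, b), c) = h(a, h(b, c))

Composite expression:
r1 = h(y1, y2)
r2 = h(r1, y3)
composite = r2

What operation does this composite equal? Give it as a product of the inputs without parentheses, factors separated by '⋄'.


y1 ⋄ y2 ⋄ y3

Associativity of h dissolves the nesting; only the y-input order survives.
h(y1, y2) spells out as y1 ⋄ y2
h(h(y1, y2), y3) spells out as y1 ⋄ y2 ⋄ y3


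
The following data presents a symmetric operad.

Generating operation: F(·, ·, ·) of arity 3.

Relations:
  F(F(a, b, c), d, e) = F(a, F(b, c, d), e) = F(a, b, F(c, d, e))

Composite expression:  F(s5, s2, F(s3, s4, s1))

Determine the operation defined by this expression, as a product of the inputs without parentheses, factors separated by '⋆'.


s5 ⋆ s2 ⋆ s3 ⋆ s4 ⋆ s1

Every regrouping of F is equal, so read the s-inputs in written order.
F(s3, s4, s1) collapses to s3 ⋆ s4 ⋆ s1
F(s5, s2, F(s3, s4, s1)) collapses to s5 ⋆ s2 ⋆ s3 ⋆ s4 ⋆ s1


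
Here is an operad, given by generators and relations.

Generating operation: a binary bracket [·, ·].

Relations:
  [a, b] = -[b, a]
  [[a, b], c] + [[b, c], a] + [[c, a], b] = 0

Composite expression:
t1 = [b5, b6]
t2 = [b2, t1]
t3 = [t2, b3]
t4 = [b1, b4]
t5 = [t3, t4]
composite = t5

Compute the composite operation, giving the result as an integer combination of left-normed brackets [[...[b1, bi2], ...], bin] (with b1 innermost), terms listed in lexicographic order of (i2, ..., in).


Antisymmetry and Jacobi reduce to b1-anchored left-normed brackets.
Composite bracket: [[[b2, [b5, b6]], b3], [b1, b4]]
Applying ab - ba throughout gives 32 signed words (2^5 = 32).
The b1-initial words carry the normal form:
  b1b4b2b5b6b3 (sign -1) contributes -[[[[[b1, b4], b2], b5], b6], b3]
  b1b4b2b6b5b3 (sign +1) contributes +[[[[[b1, b4], b2], b6], b5], b3]
  b1b4b3b2b5b6 (sign +1) contributes +[[[[[b1, b4], b3], b2], b5], b6]
  b1b4b3b2b6b5 (sign -1) contributes -[[[[[b1, b4], b3], b2], b6], b5]
  b1b4b3b5b6b2 (sign -1) contributes -[[[[[b1, b4], b3], b5], b6], b2]
  b1b4b3b6b5b2 (sign +1) contributes +[[[[[b1, b4], b3], b6], b5], b2]
  b1b4b5b6b2b3 (sign +1) contributes +[[[[[b1, b4], b5], b6], b2], b3]
  b1b4b6b5b2b3 (sign -1) contributes -[[[[[b1, b4], b6], b5], b2], b3]

-[[[[[b1, b4], b2], b5], b6], b3] + [[[[[b1, b4], b2], b6], b5], b3] + [[[[[b1, b4], b3], b2], b5], b6] - [[[[[b1, b4], b3], b2], b6], b5] - [[[[[b1, b4], b3], b5], b6], b2] + [[[[[b1, b4], b3], b6], b5], b2] + [[[[[b1, b4], b5], b6], b2], b3] - [[[[[b1, b4], b6], b5], b2], b3]


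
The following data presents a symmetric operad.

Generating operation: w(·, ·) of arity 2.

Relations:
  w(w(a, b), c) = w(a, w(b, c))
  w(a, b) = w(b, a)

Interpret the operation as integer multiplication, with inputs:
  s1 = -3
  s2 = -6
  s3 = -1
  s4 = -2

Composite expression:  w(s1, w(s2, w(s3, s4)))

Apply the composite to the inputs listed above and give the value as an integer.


w(s3, s4) = 2
w(s2, w(s3, s4)) = -12
w(s1, w(s2, w(s3, s4))) = 36

36


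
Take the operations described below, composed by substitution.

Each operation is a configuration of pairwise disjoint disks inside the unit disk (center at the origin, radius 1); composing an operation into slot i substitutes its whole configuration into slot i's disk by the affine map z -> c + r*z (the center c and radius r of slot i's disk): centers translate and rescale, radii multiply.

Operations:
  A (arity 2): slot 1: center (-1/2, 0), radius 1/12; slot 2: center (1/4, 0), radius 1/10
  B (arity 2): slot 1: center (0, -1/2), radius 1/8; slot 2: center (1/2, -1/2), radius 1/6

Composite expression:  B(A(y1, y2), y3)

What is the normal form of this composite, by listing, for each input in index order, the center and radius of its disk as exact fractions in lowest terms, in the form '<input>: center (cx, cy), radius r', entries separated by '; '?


y1: center (-1/16, -1/2), radius 1/96; y2: center (1/32, -1/2), radius 1/80; y3: center (1/2, -1/2), radius 1/6

Nesting under B composes maps z -> c + r*z down each y-path.
tracing y1 down its 2-map path: center (-1/16, -1/2), radius 1/96
tracing y2 down its 2-map path: center (1/32, -1/2), radius 1/80
tracing y3 down its 1-map path: center (1/2, -1/2), radius 1/6


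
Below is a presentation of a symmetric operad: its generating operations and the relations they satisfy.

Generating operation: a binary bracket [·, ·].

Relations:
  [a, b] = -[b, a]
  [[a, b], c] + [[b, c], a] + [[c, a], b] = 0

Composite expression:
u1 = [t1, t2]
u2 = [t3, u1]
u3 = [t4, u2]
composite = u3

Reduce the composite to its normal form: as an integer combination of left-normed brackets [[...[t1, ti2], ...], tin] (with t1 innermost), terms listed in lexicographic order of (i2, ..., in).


In the tensor algebra, words opening t1 carry the t1-anchored form.
Composite bracket: [t4, [t3, [t1, t2]]]
The bracket unfolds into 8 signed words via [a, b] = ab - ba (2^3 = 8).
Keep just the words that open with t1:
  the word t1t2t3t4 carries sign +1 and contributes +[[[t1, t2], t3], t4]

[[[t1, t2], t3], t4]


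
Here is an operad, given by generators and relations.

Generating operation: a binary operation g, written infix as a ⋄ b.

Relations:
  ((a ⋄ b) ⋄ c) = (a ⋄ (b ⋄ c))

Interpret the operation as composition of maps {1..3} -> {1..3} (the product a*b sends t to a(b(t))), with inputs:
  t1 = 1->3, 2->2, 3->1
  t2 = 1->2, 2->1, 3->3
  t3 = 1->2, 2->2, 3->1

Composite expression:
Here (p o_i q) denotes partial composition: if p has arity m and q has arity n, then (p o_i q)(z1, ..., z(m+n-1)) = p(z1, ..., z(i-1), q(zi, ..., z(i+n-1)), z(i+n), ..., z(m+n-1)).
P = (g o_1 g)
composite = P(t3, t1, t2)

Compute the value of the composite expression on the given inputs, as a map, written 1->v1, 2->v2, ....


(t3 ⋄ t1) = 1->1, 2->2, 3->2
((t3 ⋄ t1) ⋄ t2) = 1->2, 2->1, 3->2

1->2, 2->1, 3->2


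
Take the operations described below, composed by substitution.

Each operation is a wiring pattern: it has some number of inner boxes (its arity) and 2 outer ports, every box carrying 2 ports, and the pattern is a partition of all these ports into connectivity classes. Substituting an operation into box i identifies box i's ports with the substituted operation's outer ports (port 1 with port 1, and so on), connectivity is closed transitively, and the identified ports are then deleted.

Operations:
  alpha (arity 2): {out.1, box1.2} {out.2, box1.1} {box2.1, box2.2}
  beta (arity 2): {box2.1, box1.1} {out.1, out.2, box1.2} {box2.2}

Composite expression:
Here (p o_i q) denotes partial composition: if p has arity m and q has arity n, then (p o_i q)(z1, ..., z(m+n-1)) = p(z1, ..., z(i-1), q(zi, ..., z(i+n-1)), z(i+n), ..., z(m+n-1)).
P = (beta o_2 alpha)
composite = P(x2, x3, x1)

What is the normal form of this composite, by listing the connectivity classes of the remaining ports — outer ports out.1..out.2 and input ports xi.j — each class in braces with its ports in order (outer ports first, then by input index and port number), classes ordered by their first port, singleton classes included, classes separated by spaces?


{out.1, out.2, x2.2} {x1.1, x1.2} {x2.1, x3.2} {x3.1}

Two ports join when wires chain via beta-identified ports.
after alpha, the pattern on (x3, x1) reads {out.1, x3.2} {out.2, x3.1} {x1.1, x1.2} (out.j = its outer ports)
after beta, the pattern on (x2, x3, x1) reads {out.1, out.2, x2.2} {x1.1, x1.2} {x2.1, x3.2} {x3.1} (out.j = its outer ports)


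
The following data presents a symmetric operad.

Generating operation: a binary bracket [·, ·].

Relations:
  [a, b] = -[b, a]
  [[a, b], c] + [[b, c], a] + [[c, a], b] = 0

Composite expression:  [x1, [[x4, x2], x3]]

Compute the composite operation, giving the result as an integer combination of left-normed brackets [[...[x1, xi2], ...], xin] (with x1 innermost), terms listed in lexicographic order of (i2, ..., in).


-[[[x1, x2], x4], x3] + [[[x1, x3], x2], x4] - [[[x1, x3], x4], x2] + [[[x1, x4], x2], x3]

In the tensor algebra, words opening x1 carry the x1-anchored form.
Composite bracket: [x1, [[x4, x2], x3]]
Applying ab - ba throughout gives 8 signed words (2^3 = 8).
Keep just the words that open with x1:
  the word x1x2x4x3 carries sign -1 and contributes -[[[x1, x2], x4], x3]
  the word x1x3x2x4 carries sign +1 and contributes +[[[x1, x3], x2], x4]
  the word x1x3x4x2 carries sign -1 and contributes -[[[x1, x3], x4], x2]
  the word x1x4x2x3 carries sign +1 and contributes +[[[x1, x4], x2], x3]


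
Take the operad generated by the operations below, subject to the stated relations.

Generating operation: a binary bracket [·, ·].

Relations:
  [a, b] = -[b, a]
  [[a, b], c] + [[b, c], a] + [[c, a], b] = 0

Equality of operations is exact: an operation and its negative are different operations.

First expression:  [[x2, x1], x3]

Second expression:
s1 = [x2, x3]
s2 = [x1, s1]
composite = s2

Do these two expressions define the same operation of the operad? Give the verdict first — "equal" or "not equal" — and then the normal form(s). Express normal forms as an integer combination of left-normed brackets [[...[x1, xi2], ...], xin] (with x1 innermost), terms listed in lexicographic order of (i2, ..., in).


not equal: they reduce to -[[x1, x2], x3] and [[x1, x2], x3] - [[x1, x3], x2]

The first composite normalizes to -[[x1, x2], x3]
The second composite normalizes to [[x1, x2], x3] - [[x1, x3], x2]
No match — not equal.


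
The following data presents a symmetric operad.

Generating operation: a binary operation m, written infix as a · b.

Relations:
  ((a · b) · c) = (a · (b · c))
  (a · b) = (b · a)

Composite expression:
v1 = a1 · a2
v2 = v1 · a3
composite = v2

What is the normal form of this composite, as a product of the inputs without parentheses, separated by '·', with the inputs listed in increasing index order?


a1 · a2 · a3

Reordering under m is free, so list the a-inputs canonically.
(a1 · a2) spells out as a1 · a2
((a1 · a2) · a3) spells out as a1 · a2 · a3
reordering the factors by index: a1 · a2 · a3


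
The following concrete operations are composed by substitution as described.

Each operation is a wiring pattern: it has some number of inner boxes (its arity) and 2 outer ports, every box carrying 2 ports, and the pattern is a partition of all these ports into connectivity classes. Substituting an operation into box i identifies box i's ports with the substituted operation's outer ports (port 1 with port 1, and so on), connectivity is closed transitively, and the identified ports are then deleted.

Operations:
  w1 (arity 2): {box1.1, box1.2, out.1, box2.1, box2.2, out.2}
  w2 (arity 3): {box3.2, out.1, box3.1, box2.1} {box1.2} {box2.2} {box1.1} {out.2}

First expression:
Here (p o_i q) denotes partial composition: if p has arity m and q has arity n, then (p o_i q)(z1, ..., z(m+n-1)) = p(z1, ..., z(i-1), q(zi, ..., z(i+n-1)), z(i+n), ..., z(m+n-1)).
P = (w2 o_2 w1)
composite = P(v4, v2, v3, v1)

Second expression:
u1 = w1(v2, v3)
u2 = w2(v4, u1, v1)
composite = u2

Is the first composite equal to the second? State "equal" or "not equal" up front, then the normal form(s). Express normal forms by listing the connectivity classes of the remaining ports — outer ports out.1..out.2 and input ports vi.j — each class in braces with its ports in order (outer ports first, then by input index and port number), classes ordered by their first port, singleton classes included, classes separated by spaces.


The first expression reduces to {out.1, v1.1, v1.2, v2.1, v2.2, v3.1, v3.2} {out.2} {v4.1} {v4.2}
The second expression reduces to {out.1, v1.1, v1.2, v2.1, v2.2, v3.1, v3.2} {out.2} {v4.1} {v4.2}
Both agree, so they are equal.

equal: each reduces to {out.1, v1.1, v1.2, v2.1, v2.2, v3.1, v3.2} {out.2} {v4.1} {v4.2}


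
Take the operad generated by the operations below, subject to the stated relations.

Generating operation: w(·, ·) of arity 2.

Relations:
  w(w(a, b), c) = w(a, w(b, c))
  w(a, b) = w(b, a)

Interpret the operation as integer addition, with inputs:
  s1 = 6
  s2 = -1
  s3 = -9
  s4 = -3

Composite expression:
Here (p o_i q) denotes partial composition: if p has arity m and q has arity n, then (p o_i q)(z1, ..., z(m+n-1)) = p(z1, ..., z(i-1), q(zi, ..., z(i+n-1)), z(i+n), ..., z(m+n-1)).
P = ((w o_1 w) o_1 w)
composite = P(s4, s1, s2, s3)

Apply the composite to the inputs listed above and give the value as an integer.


-7


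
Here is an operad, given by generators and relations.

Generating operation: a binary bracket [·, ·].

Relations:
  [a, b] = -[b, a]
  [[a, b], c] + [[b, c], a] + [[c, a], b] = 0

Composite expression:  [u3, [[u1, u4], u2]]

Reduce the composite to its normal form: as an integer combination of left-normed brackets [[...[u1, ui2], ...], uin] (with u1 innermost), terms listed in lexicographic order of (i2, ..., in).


Left-normed coefficients sit on the u1-initial expansion words.
Composite bracket: [u3, [[u1, u4], u2]]
Applying ab - ba throughout gives 8 signed words (2^3 = 8).
Words beginning with u1 determine it all:
  the word u1u4u2u3 carries sign -1 and contributes -[[[u1, u4], u2], u3]

-[[[u1, u4], u2], u3]


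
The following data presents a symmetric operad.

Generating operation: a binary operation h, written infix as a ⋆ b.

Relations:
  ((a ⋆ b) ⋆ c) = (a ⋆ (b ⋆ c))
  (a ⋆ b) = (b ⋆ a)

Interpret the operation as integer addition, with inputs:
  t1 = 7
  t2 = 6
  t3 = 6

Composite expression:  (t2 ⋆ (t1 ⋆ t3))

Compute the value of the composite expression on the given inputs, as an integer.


19

(t1 ⋆ t3) = 13
(t2 ⋆ (t1 ⋆ t3)) = 19


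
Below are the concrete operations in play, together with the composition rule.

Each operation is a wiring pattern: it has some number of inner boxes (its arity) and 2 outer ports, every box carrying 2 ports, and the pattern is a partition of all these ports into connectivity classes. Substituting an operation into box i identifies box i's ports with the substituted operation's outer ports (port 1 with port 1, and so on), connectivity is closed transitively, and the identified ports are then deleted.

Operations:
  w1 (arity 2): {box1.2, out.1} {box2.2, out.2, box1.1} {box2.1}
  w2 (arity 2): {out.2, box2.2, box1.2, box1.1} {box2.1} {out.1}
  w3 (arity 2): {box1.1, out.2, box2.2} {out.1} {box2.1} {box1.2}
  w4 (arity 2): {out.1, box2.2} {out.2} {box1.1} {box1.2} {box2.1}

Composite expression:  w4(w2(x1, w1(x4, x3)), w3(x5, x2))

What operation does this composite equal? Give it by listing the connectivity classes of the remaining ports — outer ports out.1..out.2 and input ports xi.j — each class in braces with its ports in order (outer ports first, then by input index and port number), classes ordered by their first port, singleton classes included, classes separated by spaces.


{out.1, x2.2, x5.1} {out.2} {x1.1, x1.2, x3.2, x4.1} {x2.1} {x3.1} {x4.2} {x5.2}

Connectivity passes through glued w4-boundaries; trace each wire chain.
composing w1 on (x4, x3), with out.j its own outer ports: {out.1, x4.2} {out.2, x3.2, x4.1} {x3.1}
composing w2 on (x1, x4, x3), with out.j its own outer ports: {out.1} {out.2, x1.1, x1.2, x3.2, x4.1} {x3.1} {x4.2}
composing w3 on (x5, x2), with out.j its own outer ports: {out.1} {out.2, x2.2, x5.1} {x2.1} {x5.2}
composing w4 on (x1, x4, x3, x5, x2), with out.j its own outer ports: {out.1, x2.2, x5.1} {out.2} {x1.1, x1.2, x3.2, x4.1} {x2.1} {x3.1} {x4.2} {x5.2}


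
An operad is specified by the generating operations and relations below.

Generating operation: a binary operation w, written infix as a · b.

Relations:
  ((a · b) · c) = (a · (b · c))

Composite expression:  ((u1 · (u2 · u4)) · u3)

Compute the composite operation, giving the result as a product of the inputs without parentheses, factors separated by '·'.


u1 · u2 · u4 · u3


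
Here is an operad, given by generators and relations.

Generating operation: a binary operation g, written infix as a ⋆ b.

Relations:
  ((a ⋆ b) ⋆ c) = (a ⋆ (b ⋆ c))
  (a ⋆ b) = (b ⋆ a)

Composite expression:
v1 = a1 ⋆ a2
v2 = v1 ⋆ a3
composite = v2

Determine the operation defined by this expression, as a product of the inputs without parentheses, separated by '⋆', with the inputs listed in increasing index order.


Shape and order are irrelevant to g; the a-input set decides.
(a1 ⋆ a2) spells out as a1 ⋆ a2
((a1 ⋆ a2) ⋆ a3) spells out as a1 ⋆ a2 ⋆ a3
reordering the factors by index: a1 ⋆ a2 ⋆ a3

a1 ⋆ a2 ⋆ a3
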